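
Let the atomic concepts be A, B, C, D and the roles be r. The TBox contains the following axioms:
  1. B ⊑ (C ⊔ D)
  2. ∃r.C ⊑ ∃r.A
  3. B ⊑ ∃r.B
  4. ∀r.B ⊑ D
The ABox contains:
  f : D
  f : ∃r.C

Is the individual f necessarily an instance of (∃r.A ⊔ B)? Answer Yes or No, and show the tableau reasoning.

1. f : (∃r.A ⊔ B)?  L(f) = {D, ∃r.C} ∪ {(∀r.¬A ⊓ ¬B)}
   clash {A, ¬A} at an ∃-successor — f ∈ (∃r.A ⊔ B)
2. Hence f : (∃r.A ⊔ B): entailed.

Yes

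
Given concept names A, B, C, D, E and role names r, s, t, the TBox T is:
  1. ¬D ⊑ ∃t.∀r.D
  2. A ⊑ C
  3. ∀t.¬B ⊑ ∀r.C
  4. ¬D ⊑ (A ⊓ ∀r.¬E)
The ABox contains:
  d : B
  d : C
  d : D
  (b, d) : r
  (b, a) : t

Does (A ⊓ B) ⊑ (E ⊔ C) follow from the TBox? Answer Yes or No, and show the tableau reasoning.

1. (A ⊓ B) ⊑ (E ⊔ C)  ⇔  ((A ⊓ B) ⊓ (¬E ⊓ ¬C)) unsat w.r.t. T
   all branches close; clash {C, ¬C} at x₀
2. Hence (A ⊓ B) ⊑ (E ⊔ C): entailed.

Yes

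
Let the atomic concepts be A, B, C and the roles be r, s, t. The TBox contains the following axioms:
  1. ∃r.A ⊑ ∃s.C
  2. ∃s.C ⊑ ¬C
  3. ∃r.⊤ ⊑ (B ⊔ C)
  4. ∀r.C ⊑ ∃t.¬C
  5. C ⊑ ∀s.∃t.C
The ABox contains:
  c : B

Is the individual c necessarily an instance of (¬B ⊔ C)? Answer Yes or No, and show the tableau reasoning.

No

1. c : (¬B ⊔ C)?  L(c) = {B} ∪ {(B ⊓ ¬C)}
   open: L(c) ⊇ {B, ¬C, ∀r.¬A, ∀r.⊥, ∃t.¬C} (+ ∃-successors) — c ∉ (¬B ⊔ C) possible
2. Hence c : (¬B ⊔ C): not entailed.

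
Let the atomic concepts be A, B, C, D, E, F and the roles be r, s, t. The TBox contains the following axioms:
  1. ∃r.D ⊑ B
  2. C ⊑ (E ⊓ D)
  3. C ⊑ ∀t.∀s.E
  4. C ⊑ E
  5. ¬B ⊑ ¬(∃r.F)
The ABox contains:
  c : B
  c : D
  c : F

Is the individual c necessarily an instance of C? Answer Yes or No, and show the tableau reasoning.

1. c : C?  L(c) = {B, D, F} ∪ {¬C}
   open: L(c) ⊇ {B, D, F, ¬C} — c ∉ C possible
2. Hence c : C: not entailed.

No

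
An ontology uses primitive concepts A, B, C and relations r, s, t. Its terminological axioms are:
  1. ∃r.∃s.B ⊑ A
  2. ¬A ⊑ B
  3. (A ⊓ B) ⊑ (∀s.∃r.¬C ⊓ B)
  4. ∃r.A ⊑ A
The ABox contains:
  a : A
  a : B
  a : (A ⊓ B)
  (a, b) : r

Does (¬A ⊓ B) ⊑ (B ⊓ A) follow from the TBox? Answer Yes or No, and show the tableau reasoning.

1. (¬A ⊓ B) ⊑ (B ⊓ A)  ⇔  ((¬A ⊓ B) ⊓ (¬B ⊔ ¬A)) unsat w.r.t. T
   open: L(x₀) ⊇ {B, ¬A, ∀r.¬A, ∀r.∀s.¬B}
2. Hence (¬A ⊓ B) ⊑ (B ⊓ A): not entailed.

No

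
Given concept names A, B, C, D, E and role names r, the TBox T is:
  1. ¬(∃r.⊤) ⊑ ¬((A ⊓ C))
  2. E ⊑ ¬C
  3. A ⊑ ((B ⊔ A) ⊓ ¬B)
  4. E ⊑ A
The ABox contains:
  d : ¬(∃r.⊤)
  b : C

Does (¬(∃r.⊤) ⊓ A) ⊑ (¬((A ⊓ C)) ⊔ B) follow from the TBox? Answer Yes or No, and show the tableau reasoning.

Yes

1. (¬(∃r.⊤) ⊓ A) ⊑ (¬((A ⊓ C)) ⊔ B)  ⇔  ((∀r.⊥ ⊓ A) ⊓ ((A ⊓ C) ⊓ ¬B)) unsat w.r.t. T
   all branches close; clash {C, ¬C} at x₀
2. Hence (¬(∃r.⊤) ⊓ A) ⊑ (¬((A ⊓ C)) ⊔ B): entailed.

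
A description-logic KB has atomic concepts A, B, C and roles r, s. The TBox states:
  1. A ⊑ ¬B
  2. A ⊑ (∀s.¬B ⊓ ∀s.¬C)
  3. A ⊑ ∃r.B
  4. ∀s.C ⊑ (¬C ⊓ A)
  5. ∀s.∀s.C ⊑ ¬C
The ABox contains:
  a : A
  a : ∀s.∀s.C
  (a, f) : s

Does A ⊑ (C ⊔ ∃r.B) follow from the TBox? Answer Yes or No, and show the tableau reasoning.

1. A ⊑ (C ⊔ ∃r.B)  ⇔  (A ⊓ (¬C ⊓ ∀r.¬B)) unsat w.r.t. T
   all branches close; clash {B, ¬B} at an ∃-successor
2. Hence A ⊑ (C ⊔ ∃r.B): entailed.

Yes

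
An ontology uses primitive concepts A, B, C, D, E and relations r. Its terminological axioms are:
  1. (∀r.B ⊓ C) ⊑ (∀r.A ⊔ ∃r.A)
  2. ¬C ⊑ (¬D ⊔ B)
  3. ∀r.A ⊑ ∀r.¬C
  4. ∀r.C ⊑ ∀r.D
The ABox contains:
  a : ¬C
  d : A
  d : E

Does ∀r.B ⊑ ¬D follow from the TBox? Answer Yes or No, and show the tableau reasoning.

1. ∀r.B ⊑ ¬D  ⇔  (∀r.B ⊓ D) unsat w.r.t. T
   open: L(x₀) ⊇ {C, D, ∀r.B, ∃r.A, ∃r.¬A, …} (+ ∃-successors)
2. Hence ∀r.B ⊑ ¬D: not entailed.

No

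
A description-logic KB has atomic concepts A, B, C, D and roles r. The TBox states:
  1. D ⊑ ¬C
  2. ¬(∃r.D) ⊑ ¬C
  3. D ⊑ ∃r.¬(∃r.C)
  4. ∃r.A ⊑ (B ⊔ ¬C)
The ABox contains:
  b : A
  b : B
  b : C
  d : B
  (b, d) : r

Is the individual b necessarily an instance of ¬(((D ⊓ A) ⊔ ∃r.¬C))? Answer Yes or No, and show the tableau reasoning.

No

1. b : ¬(((D ⊓ A) ⊔ ∃r.¬C))?  L(b) = {A, B, C} ∪ {((D ⊓ A) ⊔ ∃r.¬C)}
   open: L(b) ⊇ {A, B, C, ¬D, ∀r.¬A, …} (+ ∃-successors) — b ∉ ¬(((D ⊓ A) ⊔ ∃r.¬C)) possible
2. Hence b : ¬(((D ⊓ A) ⊔ ∃r.¬C)): not entailed.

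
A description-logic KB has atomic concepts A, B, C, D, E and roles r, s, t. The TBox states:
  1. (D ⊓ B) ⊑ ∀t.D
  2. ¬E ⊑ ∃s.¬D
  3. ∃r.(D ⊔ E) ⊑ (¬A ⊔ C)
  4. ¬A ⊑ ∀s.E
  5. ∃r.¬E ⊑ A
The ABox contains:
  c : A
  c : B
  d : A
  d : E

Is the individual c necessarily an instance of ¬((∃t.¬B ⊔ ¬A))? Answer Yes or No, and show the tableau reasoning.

No

1. c : ¬((∃t.¬B ⊔ ¬A))?  L(c) = {A, B} ∪ {(∃t.¬B ⊔ ¬A)}
   open: L(c) ⊇ {A, B, E, ¬D, ∀r.(¬D ⊓ ¬E), …} (+ ∃-successors) — c ∉ ¬((∃t.¬B ⊔ ¬A)) possible
2. Hence c : ¬((∃t.¬B ⊔ ¬A)): not entailed.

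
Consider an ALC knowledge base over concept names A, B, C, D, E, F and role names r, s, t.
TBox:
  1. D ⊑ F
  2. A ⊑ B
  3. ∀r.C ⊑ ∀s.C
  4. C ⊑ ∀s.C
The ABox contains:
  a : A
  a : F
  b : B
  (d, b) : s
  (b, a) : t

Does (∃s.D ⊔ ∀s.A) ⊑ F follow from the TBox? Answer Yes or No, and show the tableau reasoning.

No

1. (∃s.D ⊔ ∀s.A) ⊑ F  ⇔  ((∃s.D ⊔ ∀s.A) ⊓ ¬F) unsat w.r.t. T
   open: L(x₀) ⊇ {¬A, ¬C, ¬D, ¬F, ∃r.¬C, …} (+ ∃-successors)
2. Hence (∃s.D ⊔ ∀s.A) ⊑ F: not entailed.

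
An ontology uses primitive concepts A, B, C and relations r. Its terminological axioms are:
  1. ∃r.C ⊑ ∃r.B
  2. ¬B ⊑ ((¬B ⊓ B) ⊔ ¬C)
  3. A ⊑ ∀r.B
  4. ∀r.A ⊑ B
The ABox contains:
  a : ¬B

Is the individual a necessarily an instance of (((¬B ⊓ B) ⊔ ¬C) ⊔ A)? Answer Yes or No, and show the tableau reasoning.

Yes

1. a : (((¬B ⊓ B) ⊔ ¬C) ⊔ A)?  L(a) = {¬B} ∪ {(((B ⊔ ¬B) ⊓ C) ⊓ ¬A)}
   clash {B, ¬B} at a — a ∈ (((¬B ⊓ B) ⊔ ¬C) ⊔ A)
2. Hence a : (((¬B ⊓ B) ⊔ ¬C) ⊔ A): entailed.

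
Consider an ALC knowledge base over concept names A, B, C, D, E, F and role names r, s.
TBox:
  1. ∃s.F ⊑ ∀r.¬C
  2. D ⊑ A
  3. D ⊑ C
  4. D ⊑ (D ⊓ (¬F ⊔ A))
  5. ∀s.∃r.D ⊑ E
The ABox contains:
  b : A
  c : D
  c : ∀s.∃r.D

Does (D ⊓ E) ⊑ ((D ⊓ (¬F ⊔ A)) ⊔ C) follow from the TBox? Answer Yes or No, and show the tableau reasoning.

1. (D ⊓ E) ⊑ ((D ⊓ (¬F ⊔ A)) ⊔ C)  ⇔  ((D ⊓ E) ⊓ ((¬D ⊔ (F ⊓ ¬A)) ⊓ ¬C)) unsat w.r.t. T
   all branches close; clash {C, ¬C} at x₀
2. Hence (D ⊓ E) ⊑ ((D ⊓ (¬F ⊔ A)) ⊔ C): entailed.

Yes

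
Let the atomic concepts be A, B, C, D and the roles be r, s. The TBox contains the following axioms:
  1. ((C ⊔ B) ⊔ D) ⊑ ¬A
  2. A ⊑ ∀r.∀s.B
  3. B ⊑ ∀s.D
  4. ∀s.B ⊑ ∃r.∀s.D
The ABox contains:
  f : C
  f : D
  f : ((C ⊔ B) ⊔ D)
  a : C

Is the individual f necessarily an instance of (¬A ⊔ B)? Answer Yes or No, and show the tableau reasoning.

Yes

1. f : (¬A ⊔ B)?  L(f) = {C, D, ((C ⊔ B) ⊔ D)} ∪ {(A ⊓ ¬B)}
   clash {A, ¬A} at f — f ∈ (¬A ⊔ B)
2. Hence f : (¬A ⊔ B): entailed.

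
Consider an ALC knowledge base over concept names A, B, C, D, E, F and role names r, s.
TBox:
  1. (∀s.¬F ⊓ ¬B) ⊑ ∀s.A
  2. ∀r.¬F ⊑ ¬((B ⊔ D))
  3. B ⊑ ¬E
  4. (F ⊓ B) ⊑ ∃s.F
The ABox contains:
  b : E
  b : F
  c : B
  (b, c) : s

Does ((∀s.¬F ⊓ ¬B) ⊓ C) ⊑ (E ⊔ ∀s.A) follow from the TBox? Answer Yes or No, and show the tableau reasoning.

1. ((∀s.¬F ⊓ ¬B) ⊓ C) ⊑ (E ⊔ ∀s.A)  ⇔  (((∀s.¬F ⊓ ¬B) ⊓ C) ⊓ (¬E ⊓ ∃s.¬A)) unsat w.r.t. T
   all branches close; clash {A, ¬A} at an ∃-successor
2. Hence ((∀s.¬F ⊓ ¬B) ⊓ C) ⊑ (E ⊔ ∀s.A): entailed.

Yes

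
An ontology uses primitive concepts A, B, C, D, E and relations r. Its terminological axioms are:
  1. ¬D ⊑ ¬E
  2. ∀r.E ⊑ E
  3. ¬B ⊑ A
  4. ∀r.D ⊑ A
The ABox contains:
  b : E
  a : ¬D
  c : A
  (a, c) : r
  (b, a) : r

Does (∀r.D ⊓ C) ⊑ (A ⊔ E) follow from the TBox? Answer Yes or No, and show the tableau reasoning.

Yes

1. (∀r.D ⊓ C) ⊑ (A ⊔ E)  ⇔  ((∀r.D ⊓ C) ⊓ (¬A ⊓ ¬E)) unsat w.r.t. T
   all branches close; clash {A, ¬A} at x₀
2. Hence (∀r.D ⊓ C) ⊑ (A ⊔ E): entailed.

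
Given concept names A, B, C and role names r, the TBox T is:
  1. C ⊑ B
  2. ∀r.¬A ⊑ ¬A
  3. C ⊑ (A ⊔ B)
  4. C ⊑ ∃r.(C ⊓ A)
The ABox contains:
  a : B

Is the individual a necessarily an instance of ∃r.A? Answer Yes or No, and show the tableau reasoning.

1. a : ∃r.A?  L(a) = {B} ∪ {∀r.¬A}
   apply at a: ∀r.¬A⊑¬A
   open: L(a) ⊇ {B, ¬A, ¬C, ∀r.¬A} — a ∉ ∃r.A possible
2. Hence a : ∃r.A: not entailed.

No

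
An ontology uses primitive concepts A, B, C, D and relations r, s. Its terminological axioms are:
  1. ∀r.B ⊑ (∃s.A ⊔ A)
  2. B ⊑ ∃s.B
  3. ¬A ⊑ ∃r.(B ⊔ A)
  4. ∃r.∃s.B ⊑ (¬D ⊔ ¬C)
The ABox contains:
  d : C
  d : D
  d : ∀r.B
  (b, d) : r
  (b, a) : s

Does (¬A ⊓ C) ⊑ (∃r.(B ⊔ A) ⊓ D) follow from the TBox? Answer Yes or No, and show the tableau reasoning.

No

1. (¬A ⊓ C) ⊑ (∃r.(B ⊔ A) ⊓ D)  ⇔  ((¬A ⊓ C) ⊓ (∀r.(¬B ⊓ ¬A) ⊔ ¬D)) unsat w.r.t. T
   apply at x₀: ¬A⊑∃r.(B ⊔ A)
   open: L(x₀) ⊇ {C, ¬A, ¬B, ¬D, ∀r.∀s.¬B, …} (+ ∃-successors)
2. Hence (¬A ⊓ C) ⊑ (∃r.(B ⊔ A) ⊓ D): not entailed.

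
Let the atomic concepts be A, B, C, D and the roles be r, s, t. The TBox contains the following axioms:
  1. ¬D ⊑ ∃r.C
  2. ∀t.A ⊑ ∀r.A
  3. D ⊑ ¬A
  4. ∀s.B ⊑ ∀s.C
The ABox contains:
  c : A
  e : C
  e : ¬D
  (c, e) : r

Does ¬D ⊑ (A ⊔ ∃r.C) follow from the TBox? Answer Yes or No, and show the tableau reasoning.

Yes

1. ¬D ⊑ (A ⊔ ∃r.C)  ⇔  (¬D ⊓ (¬A ⊓ ∀r.¬C)) unsat w.r.t. T
   all branches close; clash {C, ¬C} at an ∃-successor
2. Hence ¬D ⊑ (A ⊔ ∃r.C): entailed.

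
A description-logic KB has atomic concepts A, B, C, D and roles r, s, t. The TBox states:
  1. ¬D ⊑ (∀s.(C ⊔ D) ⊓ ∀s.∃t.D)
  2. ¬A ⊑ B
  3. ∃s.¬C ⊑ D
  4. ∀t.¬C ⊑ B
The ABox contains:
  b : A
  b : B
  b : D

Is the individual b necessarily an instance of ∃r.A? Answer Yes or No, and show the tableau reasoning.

No

1. b : ∃r.A?  L(b) = {A, B, D} ∪ {∀r.¬A}
   open: L(b) ⊇ {A, B, D, ∀r.¬A} — b ∉ ∃r.A possible
2. Hence b : ∃r.A: not entailed.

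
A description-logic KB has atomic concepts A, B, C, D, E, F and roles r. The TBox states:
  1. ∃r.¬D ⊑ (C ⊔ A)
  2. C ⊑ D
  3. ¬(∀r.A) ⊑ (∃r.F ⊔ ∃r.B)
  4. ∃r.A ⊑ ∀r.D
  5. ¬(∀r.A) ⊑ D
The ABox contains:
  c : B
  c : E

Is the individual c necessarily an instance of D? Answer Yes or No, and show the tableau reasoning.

1. c : D?  L(c) = {B, E} ∪ {¬D}
   open: L(c) ⊇ {B, E, ¬C, ¬D, ∀r.A, …} — c ∉ D possible
2. Hence c : D: not entailed.

No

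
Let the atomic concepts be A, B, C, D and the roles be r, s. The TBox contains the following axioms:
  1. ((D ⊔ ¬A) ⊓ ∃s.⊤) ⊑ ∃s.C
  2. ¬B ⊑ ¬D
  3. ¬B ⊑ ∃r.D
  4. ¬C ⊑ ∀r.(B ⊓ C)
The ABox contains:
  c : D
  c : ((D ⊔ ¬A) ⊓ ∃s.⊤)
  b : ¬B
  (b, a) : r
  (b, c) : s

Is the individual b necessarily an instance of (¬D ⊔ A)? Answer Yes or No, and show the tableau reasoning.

1. b : (¬D ⊔ A)?  L(b) = {¬B} ∪ {(D ⊓ ¬A)}
   clash {D, ¬D} at b — b ∈ (¬D ⊔ A)
2. Hence b : (¬D ⊔ A): entailed.

Yes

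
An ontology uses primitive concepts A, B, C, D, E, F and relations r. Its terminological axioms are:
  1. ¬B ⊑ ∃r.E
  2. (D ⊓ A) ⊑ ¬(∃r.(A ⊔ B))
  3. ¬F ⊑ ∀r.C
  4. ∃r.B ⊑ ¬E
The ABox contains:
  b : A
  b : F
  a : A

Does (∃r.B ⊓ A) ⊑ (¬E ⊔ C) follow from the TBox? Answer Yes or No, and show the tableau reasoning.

Yes

1. (∃r.B ⊓ A) ⊑ (¬E ⊔ C)  ⇔  ((∃r.B ⊓ A) ⊓ (E ⊓ ¬C)) unsat w.r.t. T
   all branches close; clash {E, ¬E} at x₀
2. Hence (∃r.B ⊓ A) ⊑ (¬E ⊔ C): entailed.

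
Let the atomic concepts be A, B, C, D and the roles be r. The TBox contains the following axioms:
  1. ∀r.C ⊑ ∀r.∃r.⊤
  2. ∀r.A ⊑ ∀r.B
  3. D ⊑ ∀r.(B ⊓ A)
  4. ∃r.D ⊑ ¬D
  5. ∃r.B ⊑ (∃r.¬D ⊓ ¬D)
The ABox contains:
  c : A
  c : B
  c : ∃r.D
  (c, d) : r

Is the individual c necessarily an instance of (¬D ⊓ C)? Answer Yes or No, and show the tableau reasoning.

No

1. c : (¬D ⊓ C)?  L(c) = {A, B, ∃r.D} ∪ {(D ⊔ ¬C)}
   apply at c: ∃r.D⊑¬D
   open: L(c) ⊇ {A, B, ¬C, ¬D, ∀r.¬B, …} (+ ∃-successors) — c ∉ (¬D ⊓ C) possible
2. Hence c : (¬D ⊓ C): not entailed.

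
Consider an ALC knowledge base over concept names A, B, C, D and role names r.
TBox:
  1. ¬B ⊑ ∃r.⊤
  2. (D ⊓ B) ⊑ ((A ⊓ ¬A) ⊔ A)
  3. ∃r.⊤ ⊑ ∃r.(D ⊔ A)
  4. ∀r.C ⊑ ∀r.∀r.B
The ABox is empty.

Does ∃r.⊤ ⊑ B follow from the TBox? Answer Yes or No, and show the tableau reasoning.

1. ∃r.⊤ ⊑ B  ⇔  (∃r.⊤ ⊓ ¬B) unsat w.r.t. T
   apply at x₀: ∃r.⊤⊑∃r.(D ⊔ A)
   open: L(x₀) ⊇ {¬B, ∃r.(D ⊔ A), ∃r.¬C, ∃r.⊤} (+ ∃-successors)
2. Hence ∃r.⊤ ⊑ B: not entailed.

No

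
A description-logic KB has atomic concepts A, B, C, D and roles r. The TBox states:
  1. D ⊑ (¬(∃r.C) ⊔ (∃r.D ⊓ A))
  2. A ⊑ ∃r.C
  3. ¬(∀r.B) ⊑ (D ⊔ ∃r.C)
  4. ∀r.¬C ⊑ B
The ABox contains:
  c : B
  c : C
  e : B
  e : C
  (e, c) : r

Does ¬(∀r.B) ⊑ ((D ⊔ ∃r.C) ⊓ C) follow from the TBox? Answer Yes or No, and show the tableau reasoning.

No

1. ¬(∀r.B) ⊑ ((D ⊔ ∃r.C) ⊓ C)  ⇔  (∃r.¬B ⊓ ((¬D ⊓ ∀r.¬C) ⊔ ¬C)) unsat w.r.t. T
   apply at x₀: ¬(∀r.B)⊑(D ⊔ ∃r.C)
   open: L(x₀) ⊇ {¬A, ¬C, ¬D, ∃r.C, ∃r.¬B} (+ ∃-successors)
2. Hence ¬(∀r.B) ⊑ ((D ⊔ ∃r.C) ⊓ C): not entailed.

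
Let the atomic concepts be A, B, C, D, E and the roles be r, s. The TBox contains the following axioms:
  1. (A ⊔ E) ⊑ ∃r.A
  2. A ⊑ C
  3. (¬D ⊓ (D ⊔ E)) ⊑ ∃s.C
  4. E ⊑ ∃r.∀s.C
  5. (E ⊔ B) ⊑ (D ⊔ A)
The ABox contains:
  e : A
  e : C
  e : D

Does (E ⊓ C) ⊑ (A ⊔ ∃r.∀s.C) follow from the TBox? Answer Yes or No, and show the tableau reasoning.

1. (E ⊓ C) ⊑ (A ⊔ ∃r.∀s.C)  ⇔  ((E ⊓ C) ⊓ (¬A ⊓ ∀r.∃s.¬C)) unsat w.r.t. T
   all branches close; clash {A, ¬A} at x₀
2. Hence (E ⊓ C) ⊑ (A ⊔ ∃r.∀s.C): entailed.

Yes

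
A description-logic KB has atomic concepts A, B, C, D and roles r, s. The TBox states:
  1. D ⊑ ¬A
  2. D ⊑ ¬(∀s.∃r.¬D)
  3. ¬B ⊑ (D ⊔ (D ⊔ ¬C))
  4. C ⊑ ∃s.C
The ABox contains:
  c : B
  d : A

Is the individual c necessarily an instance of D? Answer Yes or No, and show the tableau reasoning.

No

1. c : D?  L(c) = {B} ∪ {¬D}
   open: L(c) ⊇ {B, ¬C, ¬D} — c ∉ D possible
2. Hence c : D: not entailed.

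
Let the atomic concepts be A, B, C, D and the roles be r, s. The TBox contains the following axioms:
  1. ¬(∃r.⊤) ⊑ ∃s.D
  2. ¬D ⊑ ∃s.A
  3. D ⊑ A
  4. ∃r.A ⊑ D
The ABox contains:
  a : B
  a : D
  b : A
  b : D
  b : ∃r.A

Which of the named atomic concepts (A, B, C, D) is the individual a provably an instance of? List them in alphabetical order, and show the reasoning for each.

1. a : A?  L(a) = {B, D} ∪ {¬A}
   clash {A, ¬A} at a — a ∈ A
2. a : B?  L(a) = {B, D} ∪ {¬B}
   clash {B, ¬B} at a — a ∈ B
3. a : C?  L(a) = {B, D} ∪ {¬C}
   apply at a: D⊑A
   open: L(a) ⊇ {A, B, D, ¬C, ∃r.⊤} (+ ∃-successors) — a ∉ C possible
4. a : D?  L(a) = {B, D} ∪ {¬D}
   clash {D, ¬D} at a — a ∈ D
5. Entailed for a: {A, B, D}

{A, B, D}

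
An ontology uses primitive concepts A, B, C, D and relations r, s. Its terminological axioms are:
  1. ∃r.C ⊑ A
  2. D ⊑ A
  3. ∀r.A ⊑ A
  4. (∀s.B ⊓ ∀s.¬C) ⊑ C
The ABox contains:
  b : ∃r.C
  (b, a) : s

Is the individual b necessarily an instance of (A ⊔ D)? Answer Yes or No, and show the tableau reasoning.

Yes

1. b : (A ⊔ D)?  L(b) = {∃r.C} ∪ {(¬A ⊓ ¬D)}
   clash {A, ¬A} at b — b ∈ (A ⊔ D)
2. Hence b : (A ⊔ D): entailed.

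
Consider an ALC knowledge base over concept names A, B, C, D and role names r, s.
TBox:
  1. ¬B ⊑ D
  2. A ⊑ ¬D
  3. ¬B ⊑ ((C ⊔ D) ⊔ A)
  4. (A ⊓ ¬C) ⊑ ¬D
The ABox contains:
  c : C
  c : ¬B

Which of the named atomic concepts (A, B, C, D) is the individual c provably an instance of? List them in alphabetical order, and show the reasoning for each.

1. c : A?  L(c) = {C, ¬B} ∪ {¬A}
   apply at c: ¬B⊑D; ¬B⊑((C ⊔ D) ⊔ A)
   open: L(c) ⊇ {C, D, ¬A, ¬B} — c ∉ A possible
2. c : B?  L(c) = {C, ¬B} ∪ {¬B}
   apply at c: ¬B⊑D; ¬B⊑((C ⊔ D) ⊔ A)
   open: L(c) ⊇ {C, D, ¬A, ¬B} — c ∉ B possible
3. c : C?  L(c) = {C, ¬B} ∪ {¬C}
   clash {C, ¬C} at c — c ∈ C
4. c : D?  L(c) = {C, ¬B} ∪ {¬D}
   clash {D, ¬D} at c — c ∈ D
5. Entailed for c: {C, D}

{C, D}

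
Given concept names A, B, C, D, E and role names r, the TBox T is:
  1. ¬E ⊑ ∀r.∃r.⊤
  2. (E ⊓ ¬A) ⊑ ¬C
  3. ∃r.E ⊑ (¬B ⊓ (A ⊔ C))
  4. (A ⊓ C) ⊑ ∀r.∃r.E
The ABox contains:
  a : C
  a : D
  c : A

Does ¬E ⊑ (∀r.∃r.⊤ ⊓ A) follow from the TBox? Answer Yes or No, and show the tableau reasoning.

1. ¬E ⊑ (∀r.∃r.⊤ ⊓ A)  ⇔  (¬E ⊓ (∃r.∀r.⊥ ⊔ ¬A)) unsat w.r.t. T
   apply at x₀: ¬E⊑∀r.∃r.⊤
   open: L(x₀) ⊇ {¬A, ¬E, ∀r.¬E, ∀r.∃r.⊤}
2. Hence ¬E ⊑ (∀r.∃r.⊤ ⊓ A): not entailed.

No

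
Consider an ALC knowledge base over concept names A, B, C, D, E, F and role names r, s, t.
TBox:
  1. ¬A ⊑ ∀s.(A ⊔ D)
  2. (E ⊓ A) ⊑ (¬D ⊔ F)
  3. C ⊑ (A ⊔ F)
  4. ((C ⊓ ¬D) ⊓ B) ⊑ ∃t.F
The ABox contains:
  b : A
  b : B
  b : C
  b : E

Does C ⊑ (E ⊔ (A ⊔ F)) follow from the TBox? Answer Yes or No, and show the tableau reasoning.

Yes

1. C ⊑ (E ⊔ (A ⊔ F))  ⇔  (C ⊓ (¬E ⊓ (¬A ⊓ ¬F))) unsat w.r.t. T
   all branches close; clash {F, ¬F} at x₀
2. Hence C ⊑ (E ⊔ (A ⊔ F)): entailed.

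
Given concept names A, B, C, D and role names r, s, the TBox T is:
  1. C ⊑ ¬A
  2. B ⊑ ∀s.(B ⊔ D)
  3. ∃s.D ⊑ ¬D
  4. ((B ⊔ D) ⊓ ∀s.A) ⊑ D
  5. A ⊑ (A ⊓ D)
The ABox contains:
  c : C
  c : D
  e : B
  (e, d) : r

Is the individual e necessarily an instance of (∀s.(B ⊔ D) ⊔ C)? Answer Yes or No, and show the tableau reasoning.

1. e : (∀s.(B ⊔ D) ⊔ C)?  L(e) = {B} ∪ {(∃s.(¬B ⊓ ¬D) ⊓ ¬C)}
   clash {D, ¬D} at e — e ∈ (∀s.(B ⊔ D) ⊔ C)
2. Hence e : (∀s.(B ⊔ D) ⊔ C): entailed.

Yes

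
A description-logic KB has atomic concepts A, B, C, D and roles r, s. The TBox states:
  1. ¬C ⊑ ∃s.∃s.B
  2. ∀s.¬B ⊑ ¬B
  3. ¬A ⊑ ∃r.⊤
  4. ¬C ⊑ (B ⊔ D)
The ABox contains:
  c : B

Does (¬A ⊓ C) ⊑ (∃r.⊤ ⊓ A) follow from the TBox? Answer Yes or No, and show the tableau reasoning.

1. (¬A ⊓ C) ⊑ (∃r.⊤ ⊓ A)  ⇔  ((¬A ⊓ C) ⊓ (∀r.⊥ ⊔ ¬A)) unsat w.r.t. T
   apply at x₀: ¬A⊑∃r.⊤
   open: L(x₀) ⊇ {C, ¬A, ∃r.⊤, ∃s.B} (+ ∃-successors)
2. Hence (¬A ⊓ C) ⊑ (∃r.⊤ ⊓ A): not entailed.

No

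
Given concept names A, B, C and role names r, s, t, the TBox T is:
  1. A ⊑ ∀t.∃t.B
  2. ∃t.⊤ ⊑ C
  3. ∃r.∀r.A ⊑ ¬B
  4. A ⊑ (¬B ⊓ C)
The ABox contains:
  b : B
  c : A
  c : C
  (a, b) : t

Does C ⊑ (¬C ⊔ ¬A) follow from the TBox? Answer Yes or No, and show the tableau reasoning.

1. C ⊑ (¬C ⊔ ¬A)  ⇔  (C ⊓ (C ⊓ A)) unsat w.r.t. T
   apply at x₀: A⊑∀t.∃t.B; A⊑(¬B ⊓ C)
   open: L(x₀) ⊇ {A, C, ¬B, ∀t.∃t.B}
2. Hence C ⊑ (¬C ⊔ ¬A): not entailed.

No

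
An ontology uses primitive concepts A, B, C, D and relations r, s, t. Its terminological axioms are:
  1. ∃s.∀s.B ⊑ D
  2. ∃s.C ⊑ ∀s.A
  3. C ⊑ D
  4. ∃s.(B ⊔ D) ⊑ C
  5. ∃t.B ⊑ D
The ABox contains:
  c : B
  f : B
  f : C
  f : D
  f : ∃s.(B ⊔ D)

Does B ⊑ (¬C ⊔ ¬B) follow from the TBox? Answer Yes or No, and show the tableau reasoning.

1. B ⊑ (¬C ⊔ ¬B)  ⇔  (B ⊓ (C ⊓ B)) unsat w.r.t. T
   apply at x₀: C⊑D
   open: L(x₀) ⊇ {B, C, D, ∀s.¬C}
2. Hence B ⊑ (¬C ⊔ ¬B): not entailed.

No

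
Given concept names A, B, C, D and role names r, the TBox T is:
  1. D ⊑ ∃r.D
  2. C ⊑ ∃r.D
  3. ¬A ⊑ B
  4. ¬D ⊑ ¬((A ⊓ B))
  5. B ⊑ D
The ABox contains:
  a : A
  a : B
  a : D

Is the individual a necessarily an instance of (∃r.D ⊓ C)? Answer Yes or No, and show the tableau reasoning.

1. a : (∃r.D ⊓ C)?  L(a) = {A, B, D} ∪ {(∀r.¬D ⊔ ¬C)}
   apply at a: D⊑∃r.D
   open: L(a) ⊇ {A, B, D, ¬C, ∃r.D} (+ ∃-successors) — a ∉ (∃r.D ⊓ C) possible
2. Hence a : (∃r.D ⊓ C): not entailed.

No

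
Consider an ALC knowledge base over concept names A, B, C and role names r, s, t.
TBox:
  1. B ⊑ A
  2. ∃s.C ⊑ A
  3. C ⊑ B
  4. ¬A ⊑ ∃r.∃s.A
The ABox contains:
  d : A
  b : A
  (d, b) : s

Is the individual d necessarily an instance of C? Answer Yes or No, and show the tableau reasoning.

1. d : C?  L(d) = {A} ∪ {¬C}
   open: L(d) ⊇ {A, ¬C} — d ∉ C possible
2. Hence d : C: not entailed.

No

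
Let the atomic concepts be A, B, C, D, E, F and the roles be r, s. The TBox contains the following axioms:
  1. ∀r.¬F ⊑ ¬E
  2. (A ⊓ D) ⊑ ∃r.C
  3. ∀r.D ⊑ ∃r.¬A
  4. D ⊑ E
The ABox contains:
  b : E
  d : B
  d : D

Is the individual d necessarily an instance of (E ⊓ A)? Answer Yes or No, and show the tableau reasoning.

1. d : (E ⊓ A)?  L(d) = {B, D} ∪ {(¬E ⊔ ¬A)}
   apply at d: D⊑E
   open: L(d) ⊇ {B, D, E, ¬A, ∃r.F, …} (+ ∃-successors) — d ∉ (E ⊓ A) possible
2. Hence d : (E ⊓ A): not entailed.

No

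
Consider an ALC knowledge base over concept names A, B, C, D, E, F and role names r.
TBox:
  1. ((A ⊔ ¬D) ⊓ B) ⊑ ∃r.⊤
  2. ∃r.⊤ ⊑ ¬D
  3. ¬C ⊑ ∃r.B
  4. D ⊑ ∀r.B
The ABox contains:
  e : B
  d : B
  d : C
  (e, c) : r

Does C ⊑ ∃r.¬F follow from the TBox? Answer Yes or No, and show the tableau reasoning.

No

1. C ⊑ ∃r.¬F  ⇔  (C ⊓ ∀r.F) unsat w.r.t. T
   open: L(x₀) ⊇ {C, ¬B, ¬D, ∀r.F}
2. Hence C ⊑ ∃r.¬F: not entailed.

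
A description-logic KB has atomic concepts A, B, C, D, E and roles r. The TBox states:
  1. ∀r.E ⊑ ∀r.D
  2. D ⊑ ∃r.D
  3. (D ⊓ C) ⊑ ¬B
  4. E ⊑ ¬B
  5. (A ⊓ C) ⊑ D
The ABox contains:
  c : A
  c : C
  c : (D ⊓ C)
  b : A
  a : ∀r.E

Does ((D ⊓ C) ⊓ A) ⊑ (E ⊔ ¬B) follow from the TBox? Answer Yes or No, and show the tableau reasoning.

Yes

1. ((D ⊓ C) ⊓ A) ⊑ (E ⊔ ¬B)  ⇔  (((D ⊓ C) ⊓ A) ⊓ (¬E ⊓ B)) unsat w.r.t. T
   all branches close; clash {B, ¬B} at x₀
2. Hence ((D ⊓ C) ⊓ A) ⊑ (E ⊔ ¬B): entailed.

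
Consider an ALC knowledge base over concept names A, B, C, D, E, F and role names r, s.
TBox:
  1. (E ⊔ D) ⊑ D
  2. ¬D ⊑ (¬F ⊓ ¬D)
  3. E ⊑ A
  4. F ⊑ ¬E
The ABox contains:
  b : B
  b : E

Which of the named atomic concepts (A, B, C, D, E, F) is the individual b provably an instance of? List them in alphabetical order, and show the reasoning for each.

1. b : A?  L(b) = {B, E} ∪ {¬A}
   clash {A, ¬A} at b — b ∈ A
2. b : B?  L(b) = {B, E} ∪ {¬B}
   clash {B, ¬B} at b — b ∈ B
3. b : C?  L(b) = {B, E} ∪ {¬C}
   apply at b: E⊑A
   open: L(b) ⊇ {A, B, D, E, ¬C, …} — b ∉ C possible
4. b : D?  L(b) = {B, E} ∪ {¬D}
   clash {E, ¬E} at b — b ∈ D
5. b : E?  L(b) = {B, E} ∪ {¬E}
   clash {E, ¬E} at b — b ∈ E
6. b : F?  L(b) = {B, E} ∪ {¬F}
   apply at b: E⊑A
   open: L(b) ⊇ {A, B, D, E, ¬F} — b ∉ F possible
7. Entailed for b: {A, B, D, E}

{A, B, D, E}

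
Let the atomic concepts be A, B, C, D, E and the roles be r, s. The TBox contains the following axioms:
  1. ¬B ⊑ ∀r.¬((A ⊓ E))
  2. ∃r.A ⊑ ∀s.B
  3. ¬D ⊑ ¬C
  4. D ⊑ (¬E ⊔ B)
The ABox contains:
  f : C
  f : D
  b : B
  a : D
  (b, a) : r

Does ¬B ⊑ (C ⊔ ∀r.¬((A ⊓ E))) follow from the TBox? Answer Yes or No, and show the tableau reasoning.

1. ¬B ⊑ (C ⊔ ∀r.¬((A ⊓ E)))  ⇔  (¬B ⊓ (¬C ⊓ ∃r.(A ⊓ E))) unsat w.r.t. T
   all branches close; clash {B, ¬B} at x₀
2. Hence ¬B ⊑ (C ⊔ ∀r.¬((A ⊓ E))): entailed.

Yes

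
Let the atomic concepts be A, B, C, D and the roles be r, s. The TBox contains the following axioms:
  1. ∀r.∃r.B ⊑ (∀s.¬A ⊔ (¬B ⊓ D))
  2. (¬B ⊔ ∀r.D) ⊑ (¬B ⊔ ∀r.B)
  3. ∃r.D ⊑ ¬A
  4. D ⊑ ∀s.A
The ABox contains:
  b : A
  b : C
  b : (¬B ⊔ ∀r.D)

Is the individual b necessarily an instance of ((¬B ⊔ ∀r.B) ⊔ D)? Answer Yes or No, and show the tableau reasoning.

1. b : ((¬B ⊔ ∀r.B) ⊔ D)?  L(b) = {A, C, (¬B ⊔ ∀r.D)} ∪ {((B ⊓ ∃r.¬B) ⊓ ¬D)}
   clash {A, ¬A} at b — b ∈ ((¬B ⊔ ∀r.B) ⊔ D)
2. Hence b : ((¬B ⊔ ∀r.B) ⊔ D): entailed.

Yes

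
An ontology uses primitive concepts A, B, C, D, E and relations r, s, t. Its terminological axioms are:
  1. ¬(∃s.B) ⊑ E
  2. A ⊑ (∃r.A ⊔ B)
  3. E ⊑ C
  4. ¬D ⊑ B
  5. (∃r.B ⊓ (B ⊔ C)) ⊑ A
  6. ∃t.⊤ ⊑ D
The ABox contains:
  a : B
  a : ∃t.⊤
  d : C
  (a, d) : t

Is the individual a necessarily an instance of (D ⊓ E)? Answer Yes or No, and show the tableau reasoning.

1. a : (D ⊓ E)?  L(a) = {B, ∃t.⊤} ∪ {(¬D ⊔ ¬E)}
   apply at a: ∃t.⊤⊑D
   open: L(a) ⊇ {B, D, ¬A, ¬E, ∀r.¬B, …} (+ ∃-successors) — a ∉ (D ⊓ E) possible
2. Hence a : (D ⊓ E): not entailed.

No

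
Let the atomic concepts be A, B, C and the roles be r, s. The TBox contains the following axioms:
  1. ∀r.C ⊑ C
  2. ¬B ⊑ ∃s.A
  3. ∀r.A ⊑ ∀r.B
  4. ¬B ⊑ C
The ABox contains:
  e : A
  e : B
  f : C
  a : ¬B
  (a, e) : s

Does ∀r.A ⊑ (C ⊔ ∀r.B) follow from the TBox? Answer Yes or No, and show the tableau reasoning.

1. ∀r.A ⊑ (C ⊔ ∀r.B)  ⇔  (∀r.A ⊓ (¬C ⊓ ∃r.¬B)) unsat w.r.t. T
   all branches close; clash {C, ¬C} at x₀
2. Hence ∀r.A ⊑ (C ⊔ ∀r.B): entailed.

Yes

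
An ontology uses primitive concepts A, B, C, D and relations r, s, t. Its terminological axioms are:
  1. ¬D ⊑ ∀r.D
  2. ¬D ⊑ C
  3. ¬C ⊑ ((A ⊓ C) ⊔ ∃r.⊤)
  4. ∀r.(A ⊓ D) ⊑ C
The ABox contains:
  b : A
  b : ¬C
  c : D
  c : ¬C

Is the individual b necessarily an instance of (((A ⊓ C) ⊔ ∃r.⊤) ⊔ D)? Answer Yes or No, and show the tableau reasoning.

Yes

1. b : (((A ⊓ C) ⊔ ∃r.⊤) ⊔ D)?  L(b) = {A, ¬C} ∪ {(((¬A ⊔ ¬C) ⊓ ∀r.⊥) ⊓ ¬D)}
   clash {C, ¬C} at b — b ∈ (((A ⊓ C) ⊔ ∃r.⊤) ⊔ D)
2. Hence b : (((A ⊓ C) ⊔ ∃r.⊤) ⊔ D): entailed.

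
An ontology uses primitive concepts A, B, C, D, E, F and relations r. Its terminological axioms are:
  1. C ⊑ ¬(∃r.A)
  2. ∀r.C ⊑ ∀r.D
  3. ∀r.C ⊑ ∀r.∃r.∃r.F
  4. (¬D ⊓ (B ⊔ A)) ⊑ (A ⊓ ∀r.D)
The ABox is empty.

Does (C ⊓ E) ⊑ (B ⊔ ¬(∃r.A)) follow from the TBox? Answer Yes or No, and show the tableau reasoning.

Yes

1. (C ⊓ E) ⊑ (B ⊔ ¬(∃r.A))  ⇔  ((C ⊓ E) ⊓ (¬B ⊓ ∃r.A)) unsat w.r.t. T
   all branches close; clash {A, ¬A} at an ∃-successor
2. Hence (C ⊓ E) ⊑ (B ⊔ ¬(∃r.A)): entailed.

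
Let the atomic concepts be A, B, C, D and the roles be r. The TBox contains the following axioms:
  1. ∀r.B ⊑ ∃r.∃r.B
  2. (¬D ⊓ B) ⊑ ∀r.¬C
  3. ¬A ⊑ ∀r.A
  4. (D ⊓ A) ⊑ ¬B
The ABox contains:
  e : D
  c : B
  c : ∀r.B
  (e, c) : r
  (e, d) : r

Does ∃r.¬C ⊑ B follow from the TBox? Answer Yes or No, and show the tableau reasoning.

1. ∃r.¬C ⊑ B  ⇔  (∃r.¬C ⊓ ¬B) unsat w.r.t. T
   open: L(x₀) ⊇ {A, ¬B, ∃r.¬B, ∃r.¬C} (+ ∃-successors)
2. Hence ∃r.¬C ⊑ B: not entailed.

No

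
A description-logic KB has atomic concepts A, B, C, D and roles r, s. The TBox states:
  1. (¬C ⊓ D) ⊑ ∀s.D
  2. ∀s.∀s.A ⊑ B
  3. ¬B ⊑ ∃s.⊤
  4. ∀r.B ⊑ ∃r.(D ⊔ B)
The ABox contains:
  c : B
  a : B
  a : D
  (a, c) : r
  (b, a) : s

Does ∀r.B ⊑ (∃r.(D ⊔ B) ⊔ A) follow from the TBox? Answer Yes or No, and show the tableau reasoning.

1. ∀r.B ⊑ (∃r.(D ⊔ B) ⊔ A)  ⇔  (∀r.B ⊓ (∀r.(¬D ⊓ ¬B) ⊓ ¬A)) unsat w.r.t. T
   all branches close; clash {B, ¬B} at an ∃-successor
2. Hence ∀r.B ⊑ (∃r.(D ⊔ B) ⊔ A): entailed.

Yes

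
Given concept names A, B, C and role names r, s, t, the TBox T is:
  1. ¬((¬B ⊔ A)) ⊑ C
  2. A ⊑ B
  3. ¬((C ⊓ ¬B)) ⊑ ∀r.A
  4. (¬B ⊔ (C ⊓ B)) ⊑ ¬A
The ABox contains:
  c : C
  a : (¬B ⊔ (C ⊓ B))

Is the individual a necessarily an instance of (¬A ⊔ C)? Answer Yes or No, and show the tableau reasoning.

1. a : (¬A ⊔ C)?  L(a) = {(¬B ⊔ (C ⊓ B))} ∪ {(A ⊓ ¬C)}
   clash {C, ¬C} at a — a ∈ (¬A ⊔ C)
2. Hence a : (¬A ⊔ C): entailed.

Yes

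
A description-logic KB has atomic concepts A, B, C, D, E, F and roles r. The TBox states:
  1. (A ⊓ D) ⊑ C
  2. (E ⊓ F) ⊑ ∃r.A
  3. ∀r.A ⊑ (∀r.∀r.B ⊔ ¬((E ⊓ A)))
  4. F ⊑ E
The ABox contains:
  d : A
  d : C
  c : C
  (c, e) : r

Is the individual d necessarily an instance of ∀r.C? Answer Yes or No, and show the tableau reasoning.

1. d : ∀r.C?  L(d) = {A, C} ∪ {∃r.¬C}
   open: L(d) ⊇ {A, C, ¬F, ∃r.¬A, ∃r.¬C} (+ ∃-successors) — d ∉ ∀r.C possible
2. Hence d : ∀r.C: not entailed.

No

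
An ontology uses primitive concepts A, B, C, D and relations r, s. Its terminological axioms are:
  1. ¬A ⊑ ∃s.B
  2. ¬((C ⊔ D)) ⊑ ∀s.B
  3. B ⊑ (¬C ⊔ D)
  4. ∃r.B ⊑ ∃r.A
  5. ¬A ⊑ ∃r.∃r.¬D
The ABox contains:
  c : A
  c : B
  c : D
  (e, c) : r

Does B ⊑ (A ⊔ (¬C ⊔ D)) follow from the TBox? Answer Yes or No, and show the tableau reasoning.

1. B ⊑ (A ⊔ (¬C ⊔ D))  ⇔  (B ⊓ (¬A ⊓ (C ⊓ ¬D))) unsat w.r.t. T
   all branches close; clash {D, ¬D} at x₀
2. Hence B ⊑ (A ⊔ (¬C ⊔ D)): entailed.

Yes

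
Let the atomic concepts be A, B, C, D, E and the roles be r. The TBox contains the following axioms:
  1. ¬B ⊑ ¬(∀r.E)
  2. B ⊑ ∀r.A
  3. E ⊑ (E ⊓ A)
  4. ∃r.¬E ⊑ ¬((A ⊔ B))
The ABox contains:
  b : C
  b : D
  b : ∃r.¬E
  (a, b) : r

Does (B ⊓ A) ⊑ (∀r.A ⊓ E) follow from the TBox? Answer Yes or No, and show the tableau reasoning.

No

1. (B ⊓ A) ⊑ (∀r.A ⊓ E)  ⇔  ((B ⊓ A) ⊓ (∃r.¬A ⊔ ¬E)) unsat w.r.t. T
   apply at x₀: B⊑∀r.A
   open: L(x₀) ⊇ {A, B, ¬E, ∀r.A, ∀r.E}
2. Hence (B ⊓ A) ⊑ (∀r.A ⊓ E): not entailed.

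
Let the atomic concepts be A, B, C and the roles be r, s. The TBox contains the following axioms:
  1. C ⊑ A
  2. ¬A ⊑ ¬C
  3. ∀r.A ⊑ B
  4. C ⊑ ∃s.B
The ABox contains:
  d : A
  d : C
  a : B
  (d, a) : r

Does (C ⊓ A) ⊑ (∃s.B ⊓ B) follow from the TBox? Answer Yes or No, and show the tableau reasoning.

1. (C ⊓ A) ⊑ (∃s.B ⊓ B)  ⇔  ((C ⊓ A) ⊓ (∀s.¬B ⊔ ¬B)) unsat w.r.t. T
   apply at x₀: C⊑∃s.B
   open: L(x₀) ⊇ {A, C, ¬B, ∃r.¬A, ∃s.B} (+ ∃-successors)
2. Hence (C ⊓ A) ⊑ (∃s.B ⊓ B): not entailed.

No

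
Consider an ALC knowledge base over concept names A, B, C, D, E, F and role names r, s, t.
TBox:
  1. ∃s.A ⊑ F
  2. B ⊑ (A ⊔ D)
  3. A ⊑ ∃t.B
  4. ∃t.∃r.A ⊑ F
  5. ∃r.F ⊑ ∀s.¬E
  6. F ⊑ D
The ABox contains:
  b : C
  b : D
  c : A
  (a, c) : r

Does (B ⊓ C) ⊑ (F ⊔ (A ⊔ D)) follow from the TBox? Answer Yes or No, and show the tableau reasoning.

1. (B ⊓ C) ⊑ (F ⊔ (A ⊔ D))  ⇔  ((B ⊓ C) ⊓ (¬F ⊓ (¬A ⊓ ¬D))) unsat w.r.t. T
   all branches close; clash {D, ¬D} at x₀
2. Hence (B ⊓ C) ⊑ (F ⊔ (A ⊔ D)): entailed.

Yes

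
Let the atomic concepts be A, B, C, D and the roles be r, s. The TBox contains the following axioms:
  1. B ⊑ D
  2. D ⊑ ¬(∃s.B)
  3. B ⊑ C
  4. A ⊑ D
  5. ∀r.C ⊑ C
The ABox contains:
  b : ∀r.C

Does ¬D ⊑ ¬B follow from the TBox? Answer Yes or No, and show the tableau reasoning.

1. ¬D ⊑ ¬B  ⇔  (¬D ⊓ B) unsat w.r.t. T
   all branches close; clash {D, ¬D} at x₀
2. Hence ¬D ⊑ ¬B: entailed.

Yes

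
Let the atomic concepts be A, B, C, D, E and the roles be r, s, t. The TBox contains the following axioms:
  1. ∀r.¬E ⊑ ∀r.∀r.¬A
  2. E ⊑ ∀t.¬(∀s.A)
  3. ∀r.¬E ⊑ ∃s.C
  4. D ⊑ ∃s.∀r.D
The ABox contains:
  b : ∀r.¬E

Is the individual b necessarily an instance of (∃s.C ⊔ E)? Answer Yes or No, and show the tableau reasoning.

Yes

1. b : (∃s.C ⊔ E)?  L(b) = {∀r.¬E} ∪ {(∀s.¬C ⊓ ¬E)}
   clash {C, ¬C} at an ∃-successor — b ∈ (∃s.C ⊔ E)
2. Hence b : (∃s.C ⊔ E): entailed.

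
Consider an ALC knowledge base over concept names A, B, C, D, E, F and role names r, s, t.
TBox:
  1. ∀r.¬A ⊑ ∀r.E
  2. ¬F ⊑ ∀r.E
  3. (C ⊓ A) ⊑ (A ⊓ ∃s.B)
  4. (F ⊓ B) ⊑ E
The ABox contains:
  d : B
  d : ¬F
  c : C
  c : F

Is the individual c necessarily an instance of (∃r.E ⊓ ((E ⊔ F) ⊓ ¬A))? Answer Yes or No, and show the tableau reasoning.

No

1. c : (∃r.E ⊓ ((E ⊔ F) ⊓ ¬A))?  L(c) = {C, F} ∪ {(∀r.¬E ⊔ ((¬E ⊓ ¬F) ⊔ A))}
   open: L(c) ⊇ {C, F, ¬A, ¬B, ∀r.¬E, …} (+ ∃-successors) — c ∉ (∃r.E ⊓ ((E ⊔ F) ⊓ ¬A)) possible
2. Hence c : (∃r.E ⊓ ((E ⊔ F) ⊓ ¬A)): not entailed.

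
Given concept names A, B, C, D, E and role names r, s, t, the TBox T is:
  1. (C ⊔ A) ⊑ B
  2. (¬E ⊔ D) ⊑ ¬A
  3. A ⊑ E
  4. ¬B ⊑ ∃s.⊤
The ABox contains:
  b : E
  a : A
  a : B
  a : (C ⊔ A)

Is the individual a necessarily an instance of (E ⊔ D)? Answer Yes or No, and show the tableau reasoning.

1. a : (E ⊔ D)?  L(a) = {A, B, (C ⊔ A)} ∪ {(¬E ⊓ ¬D)}
   clash {E, ¬E} at a — a ∈ (E ⊔ D)
2. Hence a : (E ⊔ D): entailed.

Yes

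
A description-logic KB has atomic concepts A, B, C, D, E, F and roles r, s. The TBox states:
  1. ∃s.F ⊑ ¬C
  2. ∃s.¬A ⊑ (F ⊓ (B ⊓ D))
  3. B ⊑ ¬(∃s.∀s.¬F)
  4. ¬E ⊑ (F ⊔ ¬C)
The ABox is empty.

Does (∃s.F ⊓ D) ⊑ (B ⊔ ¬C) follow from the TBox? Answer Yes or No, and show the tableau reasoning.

Yes

1. (∃s.F ⊓ D) ⊑ (B ⊔ ¬C)  ⇔  ((∃s.F ⊓ D) ⊓ (¬B ⊓ C)) unsat w.r.t. T
   all branches close; clash {C, ¬C} at x₀
2. Hence (∃s.F ⊓ D) ⊑ (B ⊔ ¬C): entailed.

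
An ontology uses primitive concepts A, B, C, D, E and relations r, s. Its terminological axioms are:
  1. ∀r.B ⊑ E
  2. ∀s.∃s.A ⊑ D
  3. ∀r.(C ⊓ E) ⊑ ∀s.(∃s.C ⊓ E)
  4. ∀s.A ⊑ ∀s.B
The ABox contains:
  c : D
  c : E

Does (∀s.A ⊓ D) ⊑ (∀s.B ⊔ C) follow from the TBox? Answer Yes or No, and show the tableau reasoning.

Yes

1. (∀s.A ⊓ D) ⊑ (∀s.B ⊔ C)  ⇔  ((∀s.A ⊓ D) ⊓ (∃s.¬B ⊓ ¬C)) unsat w.r.t. T
   all branches close; clash {B, ¬B} at an ∃-successor
2. Hence (∀s.A ⊓ D) ⊑ (∀s.B ⊔ C): entailed.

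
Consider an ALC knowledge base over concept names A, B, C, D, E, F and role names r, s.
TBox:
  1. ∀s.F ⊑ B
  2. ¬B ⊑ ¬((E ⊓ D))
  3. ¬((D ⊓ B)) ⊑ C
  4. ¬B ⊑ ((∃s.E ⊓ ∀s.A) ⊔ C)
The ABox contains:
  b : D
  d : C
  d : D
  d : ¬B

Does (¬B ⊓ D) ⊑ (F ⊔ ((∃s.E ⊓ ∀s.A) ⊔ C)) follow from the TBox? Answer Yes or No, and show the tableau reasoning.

1. (¬B ⊓ D) ⊑ (F ⊔ ((∃s.E ⊓ ∀s.A) ⊔ C))  ⇔  ((¬B ⊓ D) ⊓ (¬F ⊓ ((∀s.¬E ⊔ ∃s.¬A) ⊓ ¬C))) unsat w.r.t. T
   all branches close; clash {C, ¬C} at x₀
2. Hence (¬B ⊓ D) ⊑ (F ⊔ ((∃s.E ⊓ ∀s.A) ⊔ C)): entailed.

Yes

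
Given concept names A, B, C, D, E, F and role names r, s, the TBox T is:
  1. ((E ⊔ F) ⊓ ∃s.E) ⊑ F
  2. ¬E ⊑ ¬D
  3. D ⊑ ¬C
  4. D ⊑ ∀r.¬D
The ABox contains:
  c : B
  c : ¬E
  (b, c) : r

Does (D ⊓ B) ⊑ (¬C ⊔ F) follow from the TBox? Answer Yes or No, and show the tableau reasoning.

Yes

1. (D ⊓ B) ⊑ (¬C ⊔ F)  ⇔  ((D ⊓ B) ⊓ (C ⊓ ¬F)) unsat w.r.t. T
   all branches close; clash {D, ¬D} at x₀
2. Hence (D ⊓ B) ⊑ (¬C ⊔ F): entailed.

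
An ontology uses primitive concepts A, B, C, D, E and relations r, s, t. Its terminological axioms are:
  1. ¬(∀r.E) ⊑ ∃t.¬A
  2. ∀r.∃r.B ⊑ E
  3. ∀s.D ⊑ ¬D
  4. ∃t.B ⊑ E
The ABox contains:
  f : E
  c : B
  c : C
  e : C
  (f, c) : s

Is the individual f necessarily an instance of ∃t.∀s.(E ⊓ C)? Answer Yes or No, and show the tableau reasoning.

No

1. f : ∃t.∀s.(E ⊓ C)?  L(f) = {E} ∪ {∀t.∃s.(¬E ⊔ ¬C)}
   open: L(f) ⊇ {E, ∀r.E, ∀t.∃s.(¬E ⊔ ¬C), ∃s.¬D} (+ ∃-successors) — f ∉ ∃t.∀s.(E ⊓ C) possible
2. Hence f : ∃t.∀s.(E ⊓ C): not entailed.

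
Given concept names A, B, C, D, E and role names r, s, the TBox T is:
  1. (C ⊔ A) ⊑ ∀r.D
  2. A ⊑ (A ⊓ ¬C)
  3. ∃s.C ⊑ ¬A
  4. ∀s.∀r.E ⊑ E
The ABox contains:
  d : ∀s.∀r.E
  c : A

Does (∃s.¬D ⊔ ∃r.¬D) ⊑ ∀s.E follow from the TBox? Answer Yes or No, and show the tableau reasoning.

1. (∃s.¬D ⊔ ∃r.¬D) ⊑ ∀s.E  ⇔  ((∃s.¬D ⊔ ∃r.¬D) ⊓ ∃s.¬E) unsat w.r.t. T
   open: L(x₀) ⊇ {¬A, ¬C, ∃s.¬D, ∃s.¬E, ∃s.∃r.¬E} (+ ∃-successors)
2. Hence (∃s.¬D ⊔ ∃r.¬D) ⊑ ∀s.E: not entailed.

No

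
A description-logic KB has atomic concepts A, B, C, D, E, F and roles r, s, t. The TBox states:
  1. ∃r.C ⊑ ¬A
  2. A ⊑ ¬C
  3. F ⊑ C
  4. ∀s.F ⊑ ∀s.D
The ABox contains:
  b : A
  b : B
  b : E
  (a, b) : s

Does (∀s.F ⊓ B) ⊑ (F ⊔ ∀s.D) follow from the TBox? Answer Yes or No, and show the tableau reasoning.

1. (∀s.F ⊓ B) ⊑ (F ⊔ ∀s.D)  ⇔  ((∀s.F ⊓ B) ⊓ (¬F ⊓ ∃s.¬D)) unsat w.r.t. T
   all branches close; clash {D, ¬D} at an ∃-successor
2. Hence (∀s.F ⊓ B) ⊑ (F ⊔ ∀s.D): entailed.

Yes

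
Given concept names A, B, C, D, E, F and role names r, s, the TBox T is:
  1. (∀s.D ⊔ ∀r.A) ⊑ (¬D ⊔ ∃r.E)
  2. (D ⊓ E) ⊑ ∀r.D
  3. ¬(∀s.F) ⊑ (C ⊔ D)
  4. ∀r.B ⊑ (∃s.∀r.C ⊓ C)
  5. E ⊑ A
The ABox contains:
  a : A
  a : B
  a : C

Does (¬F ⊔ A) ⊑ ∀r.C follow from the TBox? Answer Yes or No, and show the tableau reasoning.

No

1. (¬F ⊔ A) ⊑ ∀r.C  ⇔  ((¬F ⊔ A) ⊓ ∃r.¬C) unsat w.r.t. T
   open: L(x₀) ⊇ {¬E, ¬F, ∀s.F, ∃r.¬A, ∃r.¬B, …} (+ ∃-successors)
2. Hence (¬F ⊔ A) ⊑ ∀r.C: not entailed.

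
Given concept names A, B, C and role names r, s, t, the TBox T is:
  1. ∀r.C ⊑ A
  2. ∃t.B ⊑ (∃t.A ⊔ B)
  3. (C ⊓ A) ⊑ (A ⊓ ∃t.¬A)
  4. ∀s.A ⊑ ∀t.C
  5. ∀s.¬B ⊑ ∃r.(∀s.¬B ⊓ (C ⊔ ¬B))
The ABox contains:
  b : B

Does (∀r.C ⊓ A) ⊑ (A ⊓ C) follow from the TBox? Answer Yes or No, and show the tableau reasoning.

1. (∀r.C ⊓ A) ⊑ (A ⊓ C)  ⇔  ((∀r.C ⊓ A) ⊓ (¬A ⊔ ¬C)) unsat w.r.t. T
   open: L(x₀) ⊇ {A, ¬C, ∀r.C, ∀t.¬B, ∃s.B, …} (+ ∃-successors)
2. Hence (∀r.C ⊓ A) ⊑ (A ⊓ C): not entailed.

No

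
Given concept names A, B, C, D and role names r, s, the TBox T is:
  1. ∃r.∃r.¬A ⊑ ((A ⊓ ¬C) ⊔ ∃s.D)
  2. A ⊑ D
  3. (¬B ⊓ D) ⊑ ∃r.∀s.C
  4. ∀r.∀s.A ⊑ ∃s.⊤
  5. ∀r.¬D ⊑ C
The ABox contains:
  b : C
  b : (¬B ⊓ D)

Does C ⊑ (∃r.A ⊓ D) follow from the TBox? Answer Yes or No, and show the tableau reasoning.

No

1. C ⊑ (∃r.A ⊓ D)  ⇔  (C ⊓ (∀r.¬A ⊔ ¬D)) unsat w.r.t. T
   open: L(x₀) ⊇ {B, C, ¬A, ∀r.¬A, ∀r.∀r.A, …} (+ ∃-successors)
2. Hence C ⊑ (∃r.A ⊓ D): not entailed.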